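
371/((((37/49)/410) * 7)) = 28777.57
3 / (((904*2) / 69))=207 / 1808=0.11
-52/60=-13/15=-0.87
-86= -86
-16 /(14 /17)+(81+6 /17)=7369 /119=61.92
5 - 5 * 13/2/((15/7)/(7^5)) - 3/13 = -19882309/78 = -254901.40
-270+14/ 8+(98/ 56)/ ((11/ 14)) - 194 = -20241/ 44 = -460.02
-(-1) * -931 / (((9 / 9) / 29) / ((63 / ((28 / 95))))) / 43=-23084145 / 172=-134210.15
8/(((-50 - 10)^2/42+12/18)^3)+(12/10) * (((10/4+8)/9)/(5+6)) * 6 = 31338500361/41037845365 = 0.76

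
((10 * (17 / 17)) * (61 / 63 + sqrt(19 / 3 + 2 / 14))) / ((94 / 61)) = 18605 / 2961 + 610 * sqrt(714) / 987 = 22.80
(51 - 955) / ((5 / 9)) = -8136 / 5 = -1627.20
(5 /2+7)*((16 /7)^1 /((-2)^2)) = 38 /7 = 5.43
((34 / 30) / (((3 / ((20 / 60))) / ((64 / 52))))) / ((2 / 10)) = 272 / 351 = 0.77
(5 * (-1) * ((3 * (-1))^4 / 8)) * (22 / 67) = -4455 / 268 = -16.62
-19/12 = -1.58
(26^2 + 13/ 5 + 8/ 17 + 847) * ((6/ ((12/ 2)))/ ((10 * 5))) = 64858/ 2125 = 30.52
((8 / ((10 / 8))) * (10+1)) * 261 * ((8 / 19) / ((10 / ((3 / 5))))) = 1102464 / 2375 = 464.20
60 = 60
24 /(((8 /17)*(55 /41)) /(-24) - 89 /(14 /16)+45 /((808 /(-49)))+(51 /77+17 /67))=-209190598848 /902600606609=-0.23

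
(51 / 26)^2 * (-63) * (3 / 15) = -163863 / 3380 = -48.48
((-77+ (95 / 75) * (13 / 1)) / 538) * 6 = -908 / 1345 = -0.68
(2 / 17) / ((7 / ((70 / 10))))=2 / 17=0.12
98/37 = 2.65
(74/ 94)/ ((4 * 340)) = 37/ 63920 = 0.00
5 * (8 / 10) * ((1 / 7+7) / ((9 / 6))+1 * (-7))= -188 / 21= -8.95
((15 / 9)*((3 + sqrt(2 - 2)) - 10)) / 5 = -7 / 3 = -2.33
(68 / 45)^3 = 314432 / 91125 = 3.45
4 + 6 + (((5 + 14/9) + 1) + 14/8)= 695/36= 19.31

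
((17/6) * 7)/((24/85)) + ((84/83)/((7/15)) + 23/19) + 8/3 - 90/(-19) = 81.03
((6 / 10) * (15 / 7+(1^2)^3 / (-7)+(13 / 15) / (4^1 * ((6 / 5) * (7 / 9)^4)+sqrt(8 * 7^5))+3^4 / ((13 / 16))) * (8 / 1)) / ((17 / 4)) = 497428776 * sqrt(14) / 697221305711+106225378749408 / 924885405535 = 114.86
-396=-396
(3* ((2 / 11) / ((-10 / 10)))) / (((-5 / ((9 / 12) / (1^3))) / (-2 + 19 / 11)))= -27 / 1210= -0.02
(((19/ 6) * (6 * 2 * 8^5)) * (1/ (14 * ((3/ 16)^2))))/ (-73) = -159383552/ 4599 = -34656.13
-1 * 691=-691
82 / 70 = 41 / 35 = 1.17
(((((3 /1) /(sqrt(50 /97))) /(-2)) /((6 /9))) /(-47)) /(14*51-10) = 9*sqrt(194) /1323520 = 0.00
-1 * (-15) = 15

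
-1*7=-7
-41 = -41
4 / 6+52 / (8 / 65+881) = 13854 / 19091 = 0.73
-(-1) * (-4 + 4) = 0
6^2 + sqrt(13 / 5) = sqrt(65) / 5 + 36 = 37.61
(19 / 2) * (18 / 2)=171 / 2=85.50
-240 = -240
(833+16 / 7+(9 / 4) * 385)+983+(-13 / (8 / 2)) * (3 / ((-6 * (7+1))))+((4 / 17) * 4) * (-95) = 2595.33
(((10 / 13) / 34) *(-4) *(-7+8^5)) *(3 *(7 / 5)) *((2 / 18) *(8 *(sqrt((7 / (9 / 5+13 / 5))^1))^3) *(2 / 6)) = -64211560 *sqrt(770) / 240669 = -7403.52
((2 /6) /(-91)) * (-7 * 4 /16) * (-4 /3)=-1 /117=-0.01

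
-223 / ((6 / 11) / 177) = -144727 / 2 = -72363.50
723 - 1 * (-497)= 1220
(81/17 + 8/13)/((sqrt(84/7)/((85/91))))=5945 * sqrt(3)/7098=1.45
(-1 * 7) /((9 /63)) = -49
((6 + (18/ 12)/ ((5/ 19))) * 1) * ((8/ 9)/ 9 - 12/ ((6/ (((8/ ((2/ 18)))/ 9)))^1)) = -8372/ 45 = -186.04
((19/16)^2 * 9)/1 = 3249/256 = 12.69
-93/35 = -2.66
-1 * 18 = -18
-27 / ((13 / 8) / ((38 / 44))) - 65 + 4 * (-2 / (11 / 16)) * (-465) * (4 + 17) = 16237613 / 143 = 113549.74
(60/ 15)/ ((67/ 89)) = 356/ 67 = 5.31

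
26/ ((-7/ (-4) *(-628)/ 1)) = -26/ 1099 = -0.02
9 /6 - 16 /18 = 11 /18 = 0.61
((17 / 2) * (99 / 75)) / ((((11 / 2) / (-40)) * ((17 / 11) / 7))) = -1848 / 5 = -369.60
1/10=0.10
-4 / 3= -1.33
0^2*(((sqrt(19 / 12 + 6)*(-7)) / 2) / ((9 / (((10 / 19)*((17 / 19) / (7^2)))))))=0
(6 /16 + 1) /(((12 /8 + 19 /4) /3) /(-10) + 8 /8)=1.74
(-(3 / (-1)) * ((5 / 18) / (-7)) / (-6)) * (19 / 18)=95 / 4536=0.02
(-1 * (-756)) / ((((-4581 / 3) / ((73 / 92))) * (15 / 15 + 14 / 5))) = -22995 / 222433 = -0.10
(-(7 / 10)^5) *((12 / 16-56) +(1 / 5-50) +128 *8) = -308895853 / 2000000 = -154.45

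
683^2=466489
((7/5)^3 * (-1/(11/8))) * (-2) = 5488/1375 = 3.99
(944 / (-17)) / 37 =-944 / 629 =-1.50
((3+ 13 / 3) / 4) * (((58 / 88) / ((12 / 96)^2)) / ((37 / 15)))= 1160 / 37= 31.35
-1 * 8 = -8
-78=-78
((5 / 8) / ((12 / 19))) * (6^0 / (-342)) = -5 / 1728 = -0.00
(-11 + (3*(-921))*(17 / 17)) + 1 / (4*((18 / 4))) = -49931 / 18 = -2773.94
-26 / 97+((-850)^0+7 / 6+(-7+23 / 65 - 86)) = -3432979 / 37830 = -90.75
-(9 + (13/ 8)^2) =-745/ 64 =-11.64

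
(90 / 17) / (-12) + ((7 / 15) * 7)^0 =19 / 34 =0.56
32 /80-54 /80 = -11 /40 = -0.28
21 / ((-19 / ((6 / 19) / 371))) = -18 / 19133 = -0.00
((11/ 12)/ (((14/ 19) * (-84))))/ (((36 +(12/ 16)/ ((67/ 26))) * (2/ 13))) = -0.00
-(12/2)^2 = -36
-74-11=-85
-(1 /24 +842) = -842.04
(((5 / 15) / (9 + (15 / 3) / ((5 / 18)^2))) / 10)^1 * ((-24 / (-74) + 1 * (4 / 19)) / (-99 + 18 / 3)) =-188 / 72374553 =-0.00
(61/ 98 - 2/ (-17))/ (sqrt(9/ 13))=411 * sqrt(13)/ 1666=0.89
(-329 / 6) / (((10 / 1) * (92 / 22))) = -3619 / 2760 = -1.31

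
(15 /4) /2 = 15 /8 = 1.88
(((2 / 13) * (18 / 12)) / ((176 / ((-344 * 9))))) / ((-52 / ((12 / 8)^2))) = 10449 / 59488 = 0.18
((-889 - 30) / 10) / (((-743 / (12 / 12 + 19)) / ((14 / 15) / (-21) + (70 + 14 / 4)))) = 6075509 / 33435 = 181.71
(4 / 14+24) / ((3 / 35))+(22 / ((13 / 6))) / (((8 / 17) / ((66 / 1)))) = 66589 / 39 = 1707.41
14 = 14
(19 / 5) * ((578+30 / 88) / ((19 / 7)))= 178129 / 220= 809.68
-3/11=-0.27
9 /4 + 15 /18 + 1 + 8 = 145 /12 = 12.08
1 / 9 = 0.11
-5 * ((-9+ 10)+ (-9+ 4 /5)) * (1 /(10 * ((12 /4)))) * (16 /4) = 4.80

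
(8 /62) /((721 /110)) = 440 /22351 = 0.02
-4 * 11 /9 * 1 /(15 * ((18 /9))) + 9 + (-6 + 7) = 1328 /135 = 9.84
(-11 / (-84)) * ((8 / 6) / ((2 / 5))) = 55 / 126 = 0.44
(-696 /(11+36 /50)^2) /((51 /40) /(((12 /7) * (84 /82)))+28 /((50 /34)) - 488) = 0.01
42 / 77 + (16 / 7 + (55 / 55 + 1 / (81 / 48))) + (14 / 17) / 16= 1265345 / 282744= 4.48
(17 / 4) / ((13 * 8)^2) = 17 / 43264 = 0.00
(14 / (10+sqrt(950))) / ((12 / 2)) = -7 / 255+7 * sqrt(38) / 510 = 0.06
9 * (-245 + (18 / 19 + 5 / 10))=-83295 / 38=-2191.97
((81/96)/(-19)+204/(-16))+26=8029/608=13.21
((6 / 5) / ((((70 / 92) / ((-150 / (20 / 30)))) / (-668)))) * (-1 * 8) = -13274496 / 7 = -1896356.57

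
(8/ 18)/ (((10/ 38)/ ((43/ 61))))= 3268/ 2745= 1.19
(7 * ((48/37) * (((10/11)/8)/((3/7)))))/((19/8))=1.01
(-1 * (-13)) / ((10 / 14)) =91 / 5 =18.20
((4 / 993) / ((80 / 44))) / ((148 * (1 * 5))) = 0.00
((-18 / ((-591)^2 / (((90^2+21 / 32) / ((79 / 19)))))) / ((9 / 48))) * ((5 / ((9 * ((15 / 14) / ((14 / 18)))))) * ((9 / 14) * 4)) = -45968524 / 82779597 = -0.56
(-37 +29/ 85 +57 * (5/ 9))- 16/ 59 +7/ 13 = -4.72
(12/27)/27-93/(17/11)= -248521/4131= -60.16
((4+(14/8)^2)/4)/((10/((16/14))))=113/560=0.20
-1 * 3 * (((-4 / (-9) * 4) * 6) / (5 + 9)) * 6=-13.71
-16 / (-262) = 8 / 131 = 0.06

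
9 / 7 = 1.29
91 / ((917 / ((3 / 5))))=39 / 655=0.06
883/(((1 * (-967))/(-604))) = 533332/967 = 551.53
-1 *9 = -9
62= 62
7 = 7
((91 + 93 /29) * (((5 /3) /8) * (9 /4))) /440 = 2049 /20416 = 0.10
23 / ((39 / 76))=1748 / 39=44.82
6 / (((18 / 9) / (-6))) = -18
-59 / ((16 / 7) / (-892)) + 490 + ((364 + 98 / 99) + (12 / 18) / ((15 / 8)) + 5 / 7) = 36776447 / 1540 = 23880.81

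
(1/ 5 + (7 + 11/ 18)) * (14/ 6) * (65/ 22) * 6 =63973/ 198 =323.10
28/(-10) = -14/5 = -2.80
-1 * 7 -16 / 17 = -135 / 17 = -7.94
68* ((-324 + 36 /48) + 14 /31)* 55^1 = -1207265.97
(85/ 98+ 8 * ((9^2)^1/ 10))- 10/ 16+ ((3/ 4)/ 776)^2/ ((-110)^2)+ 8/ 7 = 66.19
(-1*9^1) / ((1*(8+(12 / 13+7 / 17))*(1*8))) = -1989 / 16504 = -0.12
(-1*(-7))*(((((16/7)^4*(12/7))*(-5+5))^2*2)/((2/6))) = 0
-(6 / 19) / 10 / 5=-3 / 475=-0.01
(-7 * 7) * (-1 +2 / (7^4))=2399 / 49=48.96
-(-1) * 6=6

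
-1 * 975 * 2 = -1950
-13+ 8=-5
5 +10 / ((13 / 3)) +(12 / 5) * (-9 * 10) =-2713 / 13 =-208.69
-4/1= -4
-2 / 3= -0.67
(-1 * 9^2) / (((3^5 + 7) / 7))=-567 / 250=-2.27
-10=-10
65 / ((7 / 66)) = 4290 / 7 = 612.86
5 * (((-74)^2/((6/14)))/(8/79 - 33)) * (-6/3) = 30282280/7797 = 3883.84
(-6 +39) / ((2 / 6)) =99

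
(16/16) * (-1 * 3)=-3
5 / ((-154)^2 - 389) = 5 / 23327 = 0.00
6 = 6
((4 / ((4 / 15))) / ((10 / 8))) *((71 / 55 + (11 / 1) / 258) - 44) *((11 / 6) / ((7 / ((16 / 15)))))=-1383856 / 9675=-143.03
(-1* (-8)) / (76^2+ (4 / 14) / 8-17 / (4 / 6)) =224 / 161015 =0.00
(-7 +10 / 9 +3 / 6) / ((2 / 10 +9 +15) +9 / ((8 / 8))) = -0.16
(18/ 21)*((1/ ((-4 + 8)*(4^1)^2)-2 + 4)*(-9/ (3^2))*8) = -387/ 28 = -13.82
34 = 34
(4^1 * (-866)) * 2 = -6928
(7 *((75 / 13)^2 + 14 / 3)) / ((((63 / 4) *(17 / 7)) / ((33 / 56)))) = 4.09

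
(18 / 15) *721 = 4326 / 5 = 865.20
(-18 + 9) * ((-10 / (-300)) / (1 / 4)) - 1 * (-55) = 269 / 5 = 53.80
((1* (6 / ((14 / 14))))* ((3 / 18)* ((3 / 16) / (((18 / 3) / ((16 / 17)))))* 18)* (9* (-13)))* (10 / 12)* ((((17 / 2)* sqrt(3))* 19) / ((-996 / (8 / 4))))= 11115* sqrt(3) / 664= 28.99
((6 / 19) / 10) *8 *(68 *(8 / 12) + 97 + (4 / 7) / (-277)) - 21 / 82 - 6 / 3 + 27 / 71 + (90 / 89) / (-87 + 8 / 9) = 34.07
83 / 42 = 1.98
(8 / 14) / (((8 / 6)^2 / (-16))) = -36 / 7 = -5.14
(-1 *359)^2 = 128881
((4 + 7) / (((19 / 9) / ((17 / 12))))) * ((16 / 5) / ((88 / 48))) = 1224 / 95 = 12.88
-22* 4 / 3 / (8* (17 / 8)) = -88 / 51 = -1.73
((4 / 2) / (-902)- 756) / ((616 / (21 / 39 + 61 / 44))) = -375393657 / 158910752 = -2.36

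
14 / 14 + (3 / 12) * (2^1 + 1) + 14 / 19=189 / 76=2.49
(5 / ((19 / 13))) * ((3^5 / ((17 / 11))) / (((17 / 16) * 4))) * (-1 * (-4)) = 2779920 / 5491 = 506.27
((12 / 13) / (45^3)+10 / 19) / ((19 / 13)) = 3948826 / 10965375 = 0.36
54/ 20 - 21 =-183/ 10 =-18.30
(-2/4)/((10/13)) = -13/20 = -0.65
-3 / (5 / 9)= -27 / 5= -5.40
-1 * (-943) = 943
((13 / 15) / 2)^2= 169 / 900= 0.19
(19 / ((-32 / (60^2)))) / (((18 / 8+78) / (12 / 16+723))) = -4125375 / 214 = -19277.45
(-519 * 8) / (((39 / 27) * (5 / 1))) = -37368 / 65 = -574.89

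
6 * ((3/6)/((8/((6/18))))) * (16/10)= 1/5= 0.20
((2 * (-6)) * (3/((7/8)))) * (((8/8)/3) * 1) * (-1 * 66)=6336/7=905.14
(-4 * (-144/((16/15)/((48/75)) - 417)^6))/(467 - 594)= -6561/7425607691334377503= -0.00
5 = 5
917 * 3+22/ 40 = 55031/ 20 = 2751.55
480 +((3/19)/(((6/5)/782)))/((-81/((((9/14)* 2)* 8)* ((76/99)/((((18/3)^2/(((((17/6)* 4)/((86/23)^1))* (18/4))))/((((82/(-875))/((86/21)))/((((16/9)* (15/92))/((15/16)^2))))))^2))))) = 479.99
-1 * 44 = -44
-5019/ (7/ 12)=-8604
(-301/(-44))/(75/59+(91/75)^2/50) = 2497359375/474811238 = 5.26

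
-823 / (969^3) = -823 / 909853209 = -0.00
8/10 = 4/5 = 0.80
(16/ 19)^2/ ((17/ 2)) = 512/ 6137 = 0.08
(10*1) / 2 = 5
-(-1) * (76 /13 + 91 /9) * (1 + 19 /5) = 14936 /195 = 76.59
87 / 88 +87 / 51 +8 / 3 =24061 / 4488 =5.36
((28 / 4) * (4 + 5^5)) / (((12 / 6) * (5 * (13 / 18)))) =197127 / 65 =3032.72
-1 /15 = -0.07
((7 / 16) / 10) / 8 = 7 / 1280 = 0.01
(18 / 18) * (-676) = -676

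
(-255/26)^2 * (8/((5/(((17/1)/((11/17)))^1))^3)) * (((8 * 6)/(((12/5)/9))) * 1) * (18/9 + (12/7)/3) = 81365234791824/1574573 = 51674476.06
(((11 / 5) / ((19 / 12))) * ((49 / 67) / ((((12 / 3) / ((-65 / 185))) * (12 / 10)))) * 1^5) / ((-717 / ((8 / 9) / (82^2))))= 7007 / 510927767793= 0.00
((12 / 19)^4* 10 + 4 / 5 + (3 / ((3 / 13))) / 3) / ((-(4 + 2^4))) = -13145117 / 39096300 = -0.34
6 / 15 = 2 / 5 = 0.40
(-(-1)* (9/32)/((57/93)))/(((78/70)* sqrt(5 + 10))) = 217* sqrt(15)/7904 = 0.11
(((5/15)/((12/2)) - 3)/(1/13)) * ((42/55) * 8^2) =-308672/165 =-1870.74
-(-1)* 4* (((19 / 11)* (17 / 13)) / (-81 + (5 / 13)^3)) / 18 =-54587 / 8802684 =-0.01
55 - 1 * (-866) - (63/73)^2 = 4904040/5329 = 920.26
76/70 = 38/35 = 1.09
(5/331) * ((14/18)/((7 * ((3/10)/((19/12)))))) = 475/53622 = 0.01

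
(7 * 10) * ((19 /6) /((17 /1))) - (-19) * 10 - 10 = 9845 /51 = 193.04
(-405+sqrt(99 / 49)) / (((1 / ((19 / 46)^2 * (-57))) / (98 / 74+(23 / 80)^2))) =555311766501 / 100213760-20567102463 * sqrt(11) / 3507481600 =5521.82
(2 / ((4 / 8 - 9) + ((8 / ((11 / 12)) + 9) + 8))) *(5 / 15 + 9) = 1.08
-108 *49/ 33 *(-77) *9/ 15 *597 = 22115268/ 5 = 4423053.60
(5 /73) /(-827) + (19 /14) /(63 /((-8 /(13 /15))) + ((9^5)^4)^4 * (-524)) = -16027289358762846381135609610593636500587187956963994779764287648739127175798404135 /193516697175574359775107577560229685835389824829974665769829961928405969345748097226101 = -0.00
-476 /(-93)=5.12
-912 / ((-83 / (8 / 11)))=7296 / 913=7.99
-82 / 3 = -27.33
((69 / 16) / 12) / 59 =23 / 3776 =0.01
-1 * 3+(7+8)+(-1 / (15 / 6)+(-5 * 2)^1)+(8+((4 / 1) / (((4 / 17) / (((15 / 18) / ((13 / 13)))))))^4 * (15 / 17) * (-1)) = -76744889 / 2160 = -35530.04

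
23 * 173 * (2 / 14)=3979 / 7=568.43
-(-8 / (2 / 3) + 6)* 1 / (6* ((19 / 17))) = 17 / 19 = 0.89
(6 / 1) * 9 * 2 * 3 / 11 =324 / 11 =29.45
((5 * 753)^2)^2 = 200937003800625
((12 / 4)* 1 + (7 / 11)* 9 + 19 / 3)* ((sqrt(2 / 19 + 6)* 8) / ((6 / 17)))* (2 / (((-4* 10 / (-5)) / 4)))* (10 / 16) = 42245* sqrt(551) / 1881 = 527.18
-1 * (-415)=415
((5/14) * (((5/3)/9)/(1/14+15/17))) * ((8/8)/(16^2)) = 425/1569024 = 0.00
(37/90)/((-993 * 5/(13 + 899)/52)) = -292448/74475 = -3.93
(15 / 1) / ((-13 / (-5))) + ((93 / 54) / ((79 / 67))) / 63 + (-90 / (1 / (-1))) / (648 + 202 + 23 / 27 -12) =155619065939 / 26377433082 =5.90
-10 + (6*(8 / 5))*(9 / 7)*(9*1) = 3538 / 35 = 101.09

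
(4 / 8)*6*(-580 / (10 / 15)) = -2610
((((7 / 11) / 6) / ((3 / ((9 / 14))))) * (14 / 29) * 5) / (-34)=-35 / 21692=-0.00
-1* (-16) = 16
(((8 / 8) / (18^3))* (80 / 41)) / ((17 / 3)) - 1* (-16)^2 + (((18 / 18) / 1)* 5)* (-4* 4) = -56908646 / 169371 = -336.00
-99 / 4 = -24.75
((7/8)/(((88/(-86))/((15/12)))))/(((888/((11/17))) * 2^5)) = -1505/61833216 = -0.00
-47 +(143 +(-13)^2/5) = 649/5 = 129.80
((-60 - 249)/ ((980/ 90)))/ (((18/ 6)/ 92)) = -870.24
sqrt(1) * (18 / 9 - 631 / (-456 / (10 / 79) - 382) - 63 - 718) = -778.84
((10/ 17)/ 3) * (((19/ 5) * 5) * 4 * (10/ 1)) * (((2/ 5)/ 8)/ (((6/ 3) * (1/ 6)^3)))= 13680/ 17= 804.71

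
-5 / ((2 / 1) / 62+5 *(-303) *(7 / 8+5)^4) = 634880 / 229174214069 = 0.00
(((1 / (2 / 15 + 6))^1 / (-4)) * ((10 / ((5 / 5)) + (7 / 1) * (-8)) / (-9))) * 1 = -5 / 24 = -0.21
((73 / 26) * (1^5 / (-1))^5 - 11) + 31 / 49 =-16785 / 1274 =-13.18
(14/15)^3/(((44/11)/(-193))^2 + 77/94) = 9607858064/9685159875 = 0.99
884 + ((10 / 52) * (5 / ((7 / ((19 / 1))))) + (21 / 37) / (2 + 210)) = 632867597 / 713804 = 886.61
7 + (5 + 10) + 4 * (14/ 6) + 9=121/ 3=40.33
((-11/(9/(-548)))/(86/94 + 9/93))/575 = 399218/346725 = 1.15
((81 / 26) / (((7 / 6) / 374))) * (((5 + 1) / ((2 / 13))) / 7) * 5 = 1363230 / 49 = 27821.02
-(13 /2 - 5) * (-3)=9 /2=4.50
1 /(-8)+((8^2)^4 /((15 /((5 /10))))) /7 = 79891.38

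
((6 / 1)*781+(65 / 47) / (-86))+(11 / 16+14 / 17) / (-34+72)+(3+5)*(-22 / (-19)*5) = 98854104247 / 20889056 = 4732.34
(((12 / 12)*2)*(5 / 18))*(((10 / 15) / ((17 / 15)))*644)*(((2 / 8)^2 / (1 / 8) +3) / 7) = 16100 / 153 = 105.23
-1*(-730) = 730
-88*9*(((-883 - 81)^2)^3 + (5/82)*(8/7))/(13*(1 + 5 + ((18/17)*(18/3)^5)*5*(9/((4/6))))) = -516852894459085112766288/5875045267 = -87974282915271.56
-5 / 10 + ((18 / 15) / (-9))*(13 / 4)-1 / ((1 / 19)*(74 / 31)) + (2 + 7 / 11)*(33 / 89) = -781949 / 98790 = -7.92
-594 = -594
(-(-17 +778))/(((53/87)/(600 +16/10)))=-199150656/265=-751511.91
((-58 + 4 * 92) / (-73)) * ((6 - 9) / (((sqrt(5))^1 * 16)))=93 * sqrt(5) / 584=0.36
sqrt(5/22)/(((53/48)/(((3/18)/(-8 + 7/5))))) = -20 * sqrt(110)/19239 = -0.01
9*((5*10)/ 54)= 25/ 3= 8.33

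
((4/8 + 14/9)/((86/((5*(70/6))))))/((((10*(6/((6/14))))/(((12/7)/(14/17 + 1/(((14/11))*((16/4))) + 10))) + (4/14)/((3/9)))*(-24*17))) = -45325/11947818492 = -0.00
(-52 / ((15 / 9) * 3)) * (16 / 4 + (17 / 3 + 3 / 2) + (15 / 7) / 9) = -12454 / 105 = -118.61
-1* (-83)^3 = 571787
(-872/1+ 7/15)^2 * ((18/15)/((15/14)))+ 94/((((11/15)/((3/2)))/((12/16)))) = 210588591953/247500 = 850863.00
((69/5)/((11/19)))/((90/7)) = 3059/1650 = 1.85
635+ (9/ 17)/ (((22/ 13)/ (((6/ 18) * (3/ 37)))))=8787247/ 13838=635.01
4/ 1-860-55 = -911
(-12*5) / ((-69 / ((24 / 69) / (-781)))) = -160 / 413149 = -0.00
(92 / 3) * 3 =92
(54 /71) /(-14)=-27 /497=-0.05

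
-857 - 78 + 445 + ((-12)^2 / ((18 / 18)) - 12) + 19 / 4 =-353.25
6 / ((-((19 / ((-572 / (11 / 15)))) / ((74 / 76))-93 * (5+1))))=86580 / 8052301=0.01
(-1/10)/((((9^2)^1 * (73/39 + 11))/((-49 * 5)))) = 637/27108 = 0.02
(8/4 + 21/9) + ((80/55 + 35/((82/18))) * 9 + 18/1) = 141484/1353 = 104.57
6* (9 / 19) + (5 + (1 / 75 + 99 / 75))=523 / 57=9.18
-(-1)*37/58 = 37/58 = 0.64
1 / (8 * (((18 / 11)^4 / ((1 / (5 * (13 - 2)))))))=1331 / 4199040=0.00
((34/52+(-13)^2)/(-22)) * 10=-2005/26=-77.12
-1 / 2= -0.50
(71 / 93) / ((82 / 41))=71 / 186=0.38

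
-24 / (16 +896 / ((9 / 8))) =-27 / 914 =-0.03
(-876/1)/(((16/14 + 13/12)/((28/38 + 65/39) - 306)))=424457040/3553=119464.41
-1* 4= -4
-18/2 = -9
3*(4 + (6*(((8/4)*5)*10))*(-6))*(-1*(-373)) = -4023924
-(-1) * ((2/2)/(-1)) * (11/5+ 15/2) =-97/10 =-9.70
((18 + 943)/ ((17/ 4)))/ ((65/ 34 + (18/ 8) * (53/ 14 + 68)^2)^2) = 40166540288/ 23888578762083025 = 0.00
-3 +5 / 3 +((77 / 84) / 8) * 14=0.27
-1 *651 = -651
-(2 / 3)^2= -4 / 9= -0.44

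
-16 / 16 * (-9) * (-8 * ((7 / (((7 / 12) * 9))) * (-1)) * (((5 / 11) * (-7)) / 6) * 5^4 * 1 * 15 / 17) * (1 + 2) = -15750000 / 187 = -84224.60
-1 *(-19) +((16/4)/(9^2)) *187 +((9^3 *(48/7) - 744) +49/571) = 1386708706/323757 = 4283.18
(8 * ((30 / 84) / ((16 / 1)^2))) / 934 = 0.00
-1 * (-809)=809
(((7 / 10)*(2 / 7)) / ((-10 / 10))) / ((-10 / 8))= 4 / 25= 0.16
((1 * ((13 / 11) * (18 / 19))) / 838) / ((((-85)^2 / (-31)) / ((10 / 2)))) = -0.00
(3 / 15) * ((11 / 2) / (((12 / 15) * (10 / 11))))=121 / 80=1.51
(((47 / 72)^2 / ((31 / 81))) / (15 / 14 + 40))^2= 239104369 / 325356160000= 0.00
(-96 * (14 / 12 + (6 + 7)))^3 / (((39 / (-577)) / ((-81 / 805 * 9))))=-70538920243200 / 2093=-33702303030.67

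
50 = 50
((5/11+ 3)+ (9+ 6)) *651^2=86031603/11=7821054.82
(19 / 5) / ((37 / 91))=1729 / 185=9.35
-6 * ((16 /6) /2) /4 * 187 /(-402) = 187 /201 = 0.93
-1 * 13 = -13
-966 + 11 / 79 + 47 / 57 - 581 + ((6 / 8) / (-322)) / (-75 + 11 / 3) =-1918895092705 / 1241170896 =-1546.04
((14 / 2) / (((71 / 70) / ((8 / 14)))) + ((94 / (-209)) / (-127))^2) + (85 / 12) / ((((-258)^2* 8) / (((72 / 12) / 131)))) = 27522645983491212659 / 6978933387468922176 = 3.94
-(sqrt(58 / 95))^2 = -58 / 95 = -0.61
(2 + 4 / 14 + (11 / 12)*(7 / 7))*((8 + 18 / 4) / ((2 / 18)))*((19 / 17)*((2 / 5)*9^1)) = 689985 / 476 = 1449.55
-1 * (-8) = 8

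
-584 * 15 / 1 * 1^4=-8760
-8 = -8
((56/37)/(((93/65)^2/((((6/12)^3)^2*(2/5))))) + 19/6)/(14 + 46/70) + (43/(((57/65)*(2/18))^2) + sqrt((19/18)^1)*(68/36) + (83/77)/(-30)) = 17*sqrt(38)/54 + 21757404460762483/4803516734940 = 4531.41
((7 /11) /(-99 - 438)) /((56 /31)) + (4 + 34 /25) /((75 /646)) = 454512251 /9845000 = 46.17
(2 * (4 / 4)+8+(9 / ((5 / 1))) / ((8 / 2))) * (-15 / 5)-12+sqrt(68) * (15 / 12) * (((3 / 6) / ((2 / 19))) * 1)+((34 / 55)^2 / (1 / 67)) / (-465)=-244218583 / 5626500+95 * sqrt(17) / 8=5.56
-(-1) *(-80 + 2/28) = -1119/14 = -79.93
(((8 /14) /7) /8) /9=0.00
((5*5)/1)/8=25/8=3.12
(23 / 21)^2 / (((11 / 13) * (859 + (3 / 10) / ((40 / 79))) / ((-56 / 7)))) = -1692800 / 128304099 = -0.01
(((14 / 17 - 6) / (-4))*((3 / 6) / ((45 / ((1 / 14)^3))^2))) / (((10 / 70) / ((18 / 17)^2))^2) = 0.00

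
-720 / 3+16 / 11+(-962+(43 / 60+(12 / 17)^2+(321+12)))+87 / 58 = -164957773 / 190740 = -864.83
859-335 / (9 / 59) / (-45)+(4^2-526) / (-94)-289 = 2376436 / 3807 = 624.23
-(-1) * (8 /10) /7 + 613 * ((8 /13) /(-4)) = -42858 /455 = -94.19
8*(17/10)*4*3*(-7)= -5712/5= -1142.40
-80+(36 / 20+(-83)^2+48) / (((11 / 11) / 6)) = 207764 / 5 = 41552.80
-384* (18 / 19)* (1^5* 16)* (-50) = 5529600 / 19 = 291031.58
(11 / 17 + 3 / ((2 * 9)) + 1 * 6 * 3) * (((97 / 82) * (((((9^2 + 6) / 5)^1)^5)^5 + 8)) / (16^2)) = 572569255363494702057624780915517288288875505899258401 / 638122558593750000000000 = 897271609744189115113546100000.00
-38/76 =-1/2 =-0.50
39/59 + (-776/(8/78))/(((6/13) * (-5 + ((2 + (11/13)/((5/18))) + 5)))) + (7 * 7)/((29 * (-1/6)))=-1828466015/561208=-3258.09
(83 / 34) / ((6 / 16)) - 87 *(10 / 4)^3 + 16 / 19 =-10480883 / 7752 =-1352.02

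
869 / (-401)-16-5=-9290 / 401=-23.17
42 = 42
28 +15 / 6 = 61 / 2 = 30.50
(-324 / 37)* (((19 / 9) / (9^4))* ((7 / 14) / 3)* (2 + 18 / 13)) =-1672 / 1051947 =-0.00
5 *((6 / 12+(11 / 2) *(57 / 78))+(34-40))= -385 / 52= -7.40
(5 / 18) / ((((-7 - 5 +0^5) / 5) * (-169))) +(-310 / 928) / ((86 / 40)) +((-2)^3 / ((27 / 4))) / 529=-1259630161 / 8026779384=-0.16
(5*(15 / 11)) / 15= 0.45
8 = 8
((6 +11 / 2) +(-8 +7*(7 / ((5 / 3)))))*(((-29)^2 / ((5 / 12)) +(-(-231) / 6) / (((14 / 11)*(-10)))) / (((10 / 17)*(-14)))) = -12882277 / 1600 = -8051.42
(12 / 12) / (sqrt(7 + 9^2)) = sqrt(22) / 44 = 0.11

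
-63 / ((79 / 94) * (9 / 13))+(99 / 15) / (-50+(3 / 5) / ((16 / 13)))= -33924106 / 312919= -108.41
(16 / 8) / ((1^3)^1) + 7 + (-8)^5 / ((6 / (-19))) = 311323 / 3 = 103774.33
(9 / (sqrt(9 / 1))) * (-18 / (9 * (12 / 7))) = -7 / 2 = -3.50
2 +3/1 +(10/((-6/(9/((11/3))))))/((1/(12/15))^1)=19/11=1.73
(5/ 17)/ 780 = 1/ 2652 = 0.00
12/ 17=0.71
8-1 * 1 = 7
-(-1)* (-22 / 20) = -11 / 10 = -1.10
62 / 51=1.22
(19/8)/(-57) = -1/24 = -0.04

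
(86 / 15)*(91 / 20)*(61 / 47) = 238693 / 7050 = 33.86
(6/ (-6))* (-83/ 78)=83/ 78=1.06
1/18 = 0.06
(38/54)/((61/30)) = 0.35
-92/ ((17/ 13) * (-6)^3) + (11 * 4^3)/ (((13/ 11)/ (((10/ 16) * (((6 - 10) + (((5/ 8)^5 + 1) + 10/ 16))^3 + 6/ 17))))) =-8637749728816751297/ 2018703348596736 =-4278.86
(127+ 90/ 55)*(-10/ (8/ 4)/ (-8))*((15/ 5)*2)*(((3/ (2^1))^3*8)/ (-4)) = -573075/ 176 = -3256.11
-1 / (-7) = 1 / 7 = 0.14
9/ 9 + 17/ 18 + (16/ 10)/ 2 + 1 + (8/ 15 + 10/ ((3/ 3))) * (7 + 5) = 11713/ 90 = 130.14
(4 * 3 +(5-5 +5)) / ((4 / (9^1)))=153 / 4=38.25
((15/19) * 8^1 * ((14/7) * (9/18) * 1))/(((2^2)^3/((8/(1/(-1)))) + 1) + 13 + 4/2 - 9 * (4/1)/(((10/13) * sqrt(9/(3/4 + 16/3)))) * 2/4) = -0.56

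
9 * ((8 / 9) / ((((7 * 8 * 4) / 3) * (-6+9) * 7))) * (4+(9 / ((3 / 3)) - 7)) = 3 / 98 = 0.03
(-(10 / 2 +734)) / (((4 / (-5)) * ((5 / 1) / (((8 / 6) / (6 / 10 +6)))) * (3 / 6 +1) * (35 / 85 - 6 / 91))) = 2286466 / 31779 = 71.95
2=2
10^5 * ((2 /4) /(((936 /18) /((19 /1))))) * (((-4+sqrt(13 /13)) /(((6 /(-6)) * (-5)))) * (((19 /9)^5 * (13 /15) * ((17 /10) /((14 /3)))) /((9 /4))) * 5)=-399889988500 /1240029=-322484.38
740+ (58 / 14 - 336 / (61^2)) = 19380337 / 26047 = 744.05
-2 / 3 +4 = 10 / 3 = 3.33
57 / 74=0.77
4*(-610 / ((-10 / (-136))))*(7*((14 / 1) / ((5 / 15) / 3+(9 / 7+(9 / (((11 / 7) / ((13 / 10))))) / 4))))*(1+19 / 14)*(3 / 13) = -637463312640 / 1174121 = -542928.12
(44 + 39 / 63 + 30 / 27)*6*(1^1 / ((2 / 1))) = 2881 / 21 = 137.19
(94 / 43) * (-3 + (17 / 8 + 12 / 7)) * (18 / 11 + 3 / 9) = 143585 / 39732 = 3.61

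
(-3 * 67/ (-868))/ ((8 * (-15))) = -67/ 34720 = -0.00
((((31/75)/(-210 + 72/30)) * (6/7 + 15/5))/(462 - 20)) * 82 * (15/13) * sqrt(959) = -11439 * sqrt(959)/6958406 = -0.05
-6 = -6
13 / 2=6.50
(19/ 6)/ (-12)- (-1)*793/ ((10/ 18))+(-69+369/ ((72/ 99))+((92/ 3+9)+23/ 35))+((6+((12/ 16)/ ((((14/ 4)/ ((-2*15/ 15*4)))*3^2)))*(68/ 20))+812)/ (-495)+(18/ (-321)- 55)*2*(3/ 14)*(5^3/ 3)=465654551/ 505575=921.04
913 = 913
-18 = -18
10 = 10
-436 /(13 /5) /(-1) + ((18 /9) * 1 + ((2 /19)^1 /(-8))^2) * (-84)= -6049 /18772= -0.32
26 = 26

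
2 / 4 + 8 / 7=23 / 14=1.64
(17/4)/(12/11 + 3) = 187/180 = 1.04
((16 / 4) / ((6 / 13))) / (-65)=-2 / 15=-0.13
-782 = -782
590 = 590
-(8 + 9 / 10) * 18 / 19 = -801 / 95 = -8.43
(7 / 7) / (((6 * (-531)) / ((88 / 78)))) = -22 / 62127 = -0.00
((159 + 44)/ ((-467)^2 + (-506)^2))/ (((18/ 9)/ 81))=16443/ 948250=0.02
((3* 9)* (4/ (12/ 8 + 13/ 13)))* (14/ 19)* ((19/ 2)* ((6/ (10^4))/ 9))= 63/ 3125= 0.02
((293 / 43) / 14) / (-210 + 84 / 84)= -293 / 125818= -0.00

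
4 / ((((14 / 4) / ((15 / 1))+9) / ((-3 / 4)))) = -90 / 277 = -0.32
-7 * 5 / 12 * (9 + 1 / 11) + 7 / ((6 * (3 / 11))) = -4403 / 198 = -22.24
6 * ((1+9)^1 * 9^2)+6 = 4866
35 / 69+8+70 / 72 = 7849 / 828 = 9.48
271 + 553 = 824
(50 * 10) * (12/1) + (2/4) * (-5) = 11995/2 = 5997.50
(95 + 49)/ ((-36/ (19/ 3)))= -76/ 3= -25.33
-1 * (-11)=11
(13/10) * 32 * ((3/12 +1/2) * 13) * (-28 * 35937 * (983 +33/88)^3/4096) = -62097664910110748919/655360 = -94753517013718.79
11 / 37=0.30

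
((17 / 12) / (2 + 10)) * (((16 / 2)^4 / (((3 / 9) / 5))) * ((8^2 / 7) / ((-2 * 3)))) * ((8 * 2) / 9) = -11141120 / 567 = -19649.24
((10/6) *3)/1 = 5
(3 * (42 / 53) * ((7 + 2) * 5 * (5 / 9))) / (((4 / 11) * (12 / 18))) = 51975 / 212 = 245.17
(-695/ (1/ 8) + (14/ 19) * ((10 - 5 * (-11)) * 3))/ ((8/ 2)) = -51455/ 38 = -1354.08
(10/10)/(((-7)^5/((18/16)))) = -9/134456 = -0.00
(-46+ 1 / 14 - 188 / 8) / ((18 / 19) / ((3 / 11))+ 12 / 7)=-1539 / 115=-13.38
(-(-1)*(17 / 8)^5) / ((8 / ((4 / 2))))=10.83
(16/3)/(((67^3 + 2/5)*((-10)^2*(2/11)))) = 22/22557255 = 0.00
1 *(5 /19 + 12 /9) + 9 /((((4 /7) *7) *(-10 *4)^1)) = 1.54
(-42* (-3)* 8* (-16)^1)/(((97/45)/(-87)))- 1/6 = 378846623/582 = 650939.21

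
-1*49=-49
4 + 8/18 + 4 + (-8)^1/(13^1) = 916/117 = 7.83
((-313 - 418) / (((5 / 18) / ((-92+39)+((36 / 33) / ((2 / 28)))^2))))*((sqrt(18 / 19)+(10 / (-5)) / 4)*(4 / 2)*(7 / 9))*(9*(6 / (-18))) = -669641322 / 605+4017847932*sqrt(38) / 11495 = 1047802.78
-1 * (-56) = 56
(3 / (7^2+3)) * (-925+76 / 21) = -19349 / 364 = -53.16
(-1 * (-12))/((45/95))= 76/3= 25.33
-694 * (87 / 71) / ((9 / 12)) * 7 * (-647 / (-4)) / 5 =-91150654 / 355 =-256762.41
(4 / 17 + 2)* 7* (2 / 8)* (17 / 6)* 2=133 / 6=22.17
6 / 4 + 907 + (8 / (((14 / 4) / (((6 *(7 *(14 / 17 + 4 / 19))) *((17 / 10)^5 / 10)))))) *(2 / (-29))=15475858291 / 17218750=898.78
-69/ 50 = -1.38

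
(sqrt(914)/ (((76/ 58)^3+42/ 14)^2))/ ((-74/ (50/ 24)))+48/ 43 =48/ 43 - 14870583025 * sqrt(914)/ 14557859142648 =1.09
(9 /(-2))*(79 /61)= -711 /122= -5.83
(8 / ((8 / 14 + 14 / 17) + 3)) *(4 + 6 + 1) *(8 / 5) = 83776 / 2615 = 32.04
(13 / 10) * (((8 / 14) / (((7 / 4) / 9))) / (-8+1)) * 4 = -3744 / 1715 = -2.18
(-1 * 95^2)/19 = -475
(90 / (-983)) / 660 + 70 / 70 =21623 / 21626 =1.00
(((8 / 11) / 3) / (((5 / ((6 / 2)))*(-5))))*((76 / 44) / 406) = -76 / 614075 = -0.00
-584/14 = -292/7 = -41.71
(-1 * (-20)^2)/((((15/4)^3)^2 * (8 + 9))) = -65536/7745625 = -0.01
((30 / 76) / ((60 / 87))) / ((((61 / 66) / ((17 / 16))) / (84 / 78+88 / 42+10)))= 14625831 / 1687504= 8.67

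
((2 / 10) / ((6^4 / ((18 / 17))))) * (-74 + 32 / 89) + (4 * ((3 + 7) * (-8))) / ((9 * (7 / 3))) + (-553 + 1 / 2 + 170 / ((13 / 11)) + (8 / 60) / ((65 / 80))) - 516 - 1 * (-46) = -22149501613 / 24782940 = -893.74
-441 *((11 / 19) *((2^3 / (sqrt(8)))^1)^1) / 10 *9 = -43659 *sqrt(2) / 95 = -649.93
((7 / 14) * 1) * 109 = 109 / 2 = 54.50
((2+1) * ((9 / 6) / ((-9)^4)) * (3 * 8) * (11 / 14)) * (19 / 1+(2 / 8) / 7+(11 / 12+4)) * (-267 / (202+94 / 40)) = -19697480 / 48663909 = -0.40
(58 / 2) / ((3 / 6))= 58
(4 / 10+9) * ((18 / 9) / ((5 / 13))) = 1222 / 25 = 48.88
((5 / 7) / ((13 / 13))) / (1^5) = 5 / 7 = 0.71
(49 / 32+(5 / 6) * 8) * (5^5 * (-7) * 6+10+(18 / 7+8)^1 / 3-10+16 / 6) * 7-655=-271156885 / 36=-7532135.69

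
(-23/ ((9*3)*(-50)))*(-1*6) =-23/ 225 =-0.10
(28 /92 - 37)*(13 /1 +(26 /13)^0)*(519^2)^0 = -11816 /23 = -513.74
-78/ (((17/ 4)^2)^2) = -19968/ 83521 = -0.24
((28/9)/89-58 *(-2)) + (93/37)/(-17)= 58387283/503829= 115.89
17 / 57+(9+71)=4577 / 57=80.30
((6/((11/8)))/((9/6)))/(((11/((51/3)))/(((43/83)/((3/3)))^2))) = 1005856/833569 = 1.21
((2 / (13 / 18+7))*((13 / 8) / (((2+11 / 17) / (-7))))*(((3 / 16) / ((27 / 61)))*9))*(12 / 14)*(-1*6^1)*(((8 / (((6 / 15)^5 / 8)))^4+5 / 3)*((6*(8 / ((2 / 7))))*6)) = 4665360717773442595818 / 139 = 33563746171031961120.99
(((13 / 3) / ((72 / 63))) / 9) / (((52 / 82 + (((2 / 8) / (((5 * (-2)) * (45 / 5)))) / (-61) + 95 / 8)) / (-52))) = -2113345 / 1206726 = -1.75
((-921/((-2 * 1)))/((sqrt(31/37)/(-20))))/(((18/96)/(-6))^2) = -9431040 * sqrt(1147)/31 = -10303377.26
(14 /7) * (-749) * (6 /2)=-4494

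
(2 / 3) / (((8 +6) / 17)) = 17 / 21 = 0.81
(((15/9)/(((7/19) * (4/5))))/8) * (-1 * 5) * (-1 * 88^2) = 574750/21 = 27369.05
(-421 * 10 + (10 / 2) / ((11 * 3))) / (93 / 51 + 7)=-94469 / 198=-477.12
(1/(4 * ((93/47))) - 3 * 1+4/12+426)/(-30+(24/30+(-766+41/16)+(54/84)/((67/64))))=-164178140/307072763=-0.53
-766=-766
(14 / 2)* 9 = 63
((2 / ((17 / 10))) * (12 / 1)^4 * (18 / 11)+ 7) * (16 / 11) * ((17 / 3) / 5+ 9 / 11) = 38466217888 / 339405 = 113334.27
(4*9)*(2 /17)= 72 /17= 4.24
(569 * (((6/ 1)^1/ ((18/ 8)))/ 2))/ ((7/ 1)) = 2276/ 21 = 108.38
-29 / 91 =-0.32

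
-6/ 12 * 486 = -243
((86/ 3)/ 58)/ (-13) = -43/ 1131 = -0.04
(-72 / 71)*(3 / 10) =-108 / 355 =-0.30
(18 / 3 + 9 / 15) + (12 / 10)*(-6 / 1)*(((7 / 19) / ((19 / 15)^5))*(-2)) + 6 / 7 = 14958049941 / 1646605835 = 9.08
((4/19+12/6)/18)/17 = 7/969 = 0.01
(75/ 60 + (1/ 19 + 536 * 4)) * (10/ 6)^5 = 509509375/ 18468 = 27588.77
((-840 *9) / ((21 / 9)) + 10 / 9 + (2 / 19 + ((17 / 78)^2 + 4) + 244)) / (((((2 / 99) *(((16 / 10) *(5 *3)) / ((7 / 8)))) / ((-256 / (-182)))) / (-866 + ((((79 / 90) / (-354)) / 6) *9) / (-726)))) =4616681619822029213 / 702204085440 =6574558.19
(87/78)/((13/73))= 6.26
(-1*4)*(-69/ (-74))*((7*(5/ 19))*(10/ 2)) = -24150/ 703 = -34.35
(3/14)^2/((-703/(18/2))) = -81/137788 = -0.00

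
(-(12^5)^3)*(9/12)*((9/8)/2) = -6499837226778624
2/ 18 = 1/ 9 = 0.11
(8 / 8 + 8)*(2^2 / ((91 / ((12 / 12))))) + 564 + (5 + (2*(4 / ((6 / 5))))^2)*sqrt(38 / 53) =445*sqrt(2014) / 477 + 51360 / 91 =606.26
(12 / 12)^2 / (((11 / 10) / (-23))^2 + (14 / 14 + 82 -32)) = 52900 / 2698021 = 0.02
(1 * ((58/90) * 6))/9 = 58/135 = 0.43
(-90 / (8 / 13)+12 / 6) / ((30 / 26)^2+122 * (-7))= 0.17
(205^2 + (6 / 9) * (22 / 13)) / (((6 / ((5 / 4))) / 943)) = 7727974585 / 936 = 8256383.10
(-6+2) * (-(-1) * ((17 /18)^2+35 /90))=-415 /81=-5.12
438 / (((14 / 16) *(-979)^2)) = 0.00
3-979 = -976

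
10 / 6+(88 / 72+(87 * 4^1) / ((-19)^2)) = 3.85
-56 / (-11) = 5.09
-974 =-974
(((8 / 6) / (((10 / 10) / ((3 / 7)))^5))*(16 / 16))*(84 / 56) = 486 / 16807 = 0.03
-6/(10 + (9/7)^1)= -42/79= -0.53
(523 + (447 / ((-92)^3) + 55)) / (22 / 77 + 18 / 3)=3150568519 / 34262272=91.95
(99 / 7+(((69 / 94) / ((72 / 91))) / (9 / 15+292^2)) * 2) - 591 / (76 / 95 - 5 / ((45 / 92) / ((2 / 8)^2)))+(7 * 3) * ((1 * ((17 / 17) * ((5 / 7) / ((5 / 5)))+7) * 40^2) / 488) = -18597034454223481 / 5954889895752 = -3122.99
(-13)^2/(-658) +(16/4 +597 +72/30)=1984341/3290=603.14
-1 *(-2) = 2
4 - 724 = -720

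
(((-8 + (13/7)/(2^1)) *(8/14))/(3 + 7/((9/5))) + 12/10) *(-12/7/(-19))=55908/1010135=0.06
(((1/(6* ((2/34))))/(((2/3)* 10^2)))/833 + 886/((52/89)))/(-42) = -128794871/3567200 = -36.11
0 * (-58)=0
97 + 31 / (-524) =50797 / 524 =96.94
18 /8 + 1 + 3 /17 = 233 /68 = 3.43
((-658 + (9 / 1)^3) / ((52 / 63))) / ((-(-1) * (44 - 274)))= -4473 / 11960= -0.37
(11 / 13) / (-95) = -0.01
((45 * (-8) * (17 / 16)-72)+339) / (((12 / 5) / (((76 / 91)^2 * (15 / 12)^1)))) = -99275 / 2366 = -41.96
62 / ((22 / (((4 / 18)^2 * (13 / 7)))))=1612 / 6237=0.26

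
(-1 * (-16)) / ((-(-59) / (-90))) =-1440 / 59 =-24.41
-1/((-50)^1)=1/50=0.02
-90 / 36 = -2.50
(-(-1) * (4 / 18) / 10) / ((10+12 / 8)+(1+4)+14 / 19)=0.00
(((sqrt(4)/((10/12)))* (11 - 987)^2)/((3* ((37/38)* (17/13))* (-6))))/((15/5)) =-941145088/28305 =-33250.14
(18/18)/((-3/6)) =-2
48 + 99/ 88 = 393/ 8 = 49.12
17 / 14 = 1.21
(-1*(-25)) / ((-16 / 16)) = -25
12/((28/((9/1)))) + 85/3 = 676/21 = 32.19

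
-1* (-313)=313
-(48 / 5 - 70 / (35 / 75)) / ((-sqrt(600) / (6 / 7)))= -351 *sqrt(6) / 175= -4.91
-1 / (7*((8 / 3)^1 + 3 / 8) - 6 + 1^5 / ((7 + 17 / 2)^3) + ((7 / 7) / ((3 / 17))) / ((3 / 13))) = -0.03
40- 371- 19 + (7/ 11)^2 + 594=244.40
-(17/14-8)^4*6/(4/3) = -9541.02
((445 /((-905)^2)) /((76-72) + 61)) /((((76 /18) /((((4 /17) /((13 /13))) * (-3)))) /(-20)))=19224 /687817195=0.00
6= 6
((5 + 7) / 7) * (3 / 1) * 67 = 2412 / 7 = 344.57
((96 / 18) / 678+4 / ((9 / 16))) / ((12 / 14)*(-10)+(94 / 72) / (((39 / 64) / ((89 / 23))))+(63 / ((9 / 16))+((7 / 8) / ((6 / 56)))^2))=181839840 / 4557207623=0.04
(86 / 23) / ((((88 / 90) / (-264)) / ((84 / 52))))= -487620 / 299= -1630.84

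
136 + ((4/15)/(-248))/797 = 100804559/741210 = 136.00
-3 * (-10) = 30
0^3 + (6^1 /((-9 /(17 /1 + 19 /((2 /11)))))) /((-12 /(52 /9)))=39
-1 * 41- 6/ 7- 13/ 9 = -2728/ 63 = -43.30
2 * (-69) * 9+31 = -1211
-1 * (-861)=861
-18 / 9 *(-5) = 10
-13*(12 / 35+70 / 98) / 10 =-481 / 350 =-1.37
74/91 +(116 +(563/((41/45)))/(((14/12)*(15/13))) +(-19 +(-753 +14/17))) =-12389318/63427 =-195.33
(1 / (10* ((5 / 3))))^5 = 0.00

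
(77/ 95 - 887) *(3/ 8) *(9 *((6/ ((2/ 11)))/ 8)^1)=-18752877/ 1520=-12337.42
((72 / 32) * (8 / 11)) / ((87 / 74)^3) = 810448 / 804837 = 1.01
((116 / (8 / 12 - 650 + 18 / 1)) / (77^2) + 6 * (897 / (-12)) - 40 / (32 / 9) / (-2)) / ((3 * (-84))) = 2210345189 / 1257706912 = 1.76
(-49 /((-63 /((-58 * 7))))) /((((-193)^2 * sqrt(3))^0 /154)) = -437668 /9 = -48629.78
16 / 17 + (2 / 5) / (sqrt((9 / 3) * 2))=sqrt(6) / 15 + 16 / 17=1.10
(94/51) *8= 752/51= 14.75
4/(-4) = -1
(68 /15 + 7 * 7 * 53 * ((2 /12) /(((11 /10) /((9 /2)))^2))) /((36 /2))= 26311081 /65340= 402.68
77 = 77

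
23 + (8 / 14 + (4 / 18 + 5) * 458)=152167 / 63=2415.35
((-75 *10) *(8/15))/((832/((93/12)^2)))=-24025/832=-28.88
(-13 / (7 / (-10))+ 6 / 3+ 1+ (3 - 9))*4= 436 / 7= 62.29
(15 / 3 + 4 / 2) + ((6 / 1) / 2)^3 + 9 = 43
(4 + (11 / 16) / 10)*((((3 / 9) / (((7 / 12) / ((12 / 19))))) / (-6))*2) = -93 / 190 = -0.49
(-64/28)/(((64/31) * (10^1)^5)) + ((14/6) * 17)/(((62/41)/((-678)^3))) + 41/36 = -6386592255943908649/781200000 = -8175361310.73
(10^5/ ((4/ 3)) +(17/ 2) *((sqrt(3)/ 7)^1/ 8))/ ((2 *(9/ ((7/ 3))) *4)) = 17 *sqrt(3)/ 3456 +21875/ 9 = 2430.56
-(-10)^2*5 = -500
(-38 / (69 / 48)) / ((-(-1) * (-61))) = 608 / 1403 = 0.43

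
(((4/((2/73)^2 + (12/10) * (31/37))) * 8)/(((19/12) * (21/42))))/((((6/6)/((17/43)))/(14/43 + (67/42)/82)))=27403860684320/5000635386299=5.48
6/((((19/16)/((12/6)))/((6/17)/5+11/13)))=9.26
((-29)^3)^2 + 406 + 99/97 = 57697901618/97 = 594823728.02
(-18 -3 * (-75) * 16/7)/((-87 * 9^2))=-386/5481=-0.07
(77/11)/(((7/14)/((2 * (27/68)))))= 189/17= 11.12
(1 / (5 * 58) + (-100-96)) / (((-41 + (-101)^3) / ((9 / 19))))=511551 / 5677184420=0.00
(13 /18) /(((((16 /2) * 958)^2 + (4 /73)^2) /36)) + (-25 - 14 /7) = -4225620334523 /156504459400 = -27.00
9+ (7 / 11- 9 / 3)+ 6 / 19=6.95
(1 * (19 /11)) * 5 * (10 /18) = 475 /99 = 4.80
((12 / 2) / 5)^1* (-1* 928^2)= -5167104 / 5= -1033420.80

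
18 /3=6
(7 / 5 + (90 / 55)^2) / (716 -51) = 2467 / 402325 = 0.01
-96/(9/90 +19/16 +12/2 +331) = -2560/9021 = -0.28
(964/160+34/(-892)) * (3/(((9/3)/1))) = 53403/8920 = 5.99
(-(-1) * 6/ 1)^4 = 1296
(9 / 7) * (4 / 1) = 36 / 7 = 5.14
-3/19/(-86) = 0.00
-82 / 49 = -1.67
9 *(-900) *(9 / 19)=-72900 / 19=-3836.84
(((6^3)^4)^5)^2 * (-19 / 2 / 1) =-22692045793921044786795319396322264267879577018525196322599600393915531508963443942633632694272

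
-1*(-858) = 858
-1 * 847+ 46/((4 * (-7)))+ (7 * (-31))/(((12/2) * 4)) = -144091/168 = -857.68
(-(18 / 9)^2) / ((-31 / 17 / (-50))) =-3400 / 31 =-109.68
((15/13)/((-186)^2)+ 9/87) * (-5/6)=-2249465/26085384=-0.09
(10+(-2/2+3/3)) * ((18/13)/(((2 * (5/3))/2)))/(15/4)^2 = 192/325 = 0.59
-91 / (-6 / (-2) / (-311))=28301 / 3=9433.67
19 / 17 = 1.12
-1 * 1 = -1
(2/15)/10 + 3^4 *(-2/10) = -1214/75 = -16.19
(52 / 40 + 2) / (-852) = -0.00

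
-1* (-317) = 317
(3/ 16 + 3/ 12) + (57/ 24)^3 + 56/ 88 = 81497/ 5632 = 14.47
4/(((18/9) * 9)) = 2/9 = 0.22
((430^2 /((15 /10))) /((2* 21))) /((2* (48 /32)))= 184900 /189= 978.31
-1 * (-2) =2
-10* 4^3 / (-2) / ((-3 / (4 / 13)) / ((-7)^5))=21512960 / 39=551614.36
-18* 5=-90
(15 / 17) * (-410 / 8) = -3075 / 68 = -45.22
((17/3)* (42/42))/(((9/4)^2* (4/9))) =68/27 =2.52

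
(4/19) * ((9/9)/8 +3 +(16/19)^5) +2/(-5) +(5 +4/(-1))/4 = 561773187/940917620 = 0.60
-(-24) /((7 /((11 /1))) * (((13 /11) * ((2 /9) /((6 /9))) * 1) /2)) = 17424 /91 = 191.47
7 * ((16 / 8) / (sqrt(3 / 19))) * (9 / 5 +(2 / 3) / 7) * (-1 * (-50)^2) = -199000 * sqrt(57) / 9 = -166935.23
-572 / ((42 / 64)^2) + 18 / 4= -1323.68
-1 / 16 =-0.06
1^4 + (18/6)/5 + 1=2.60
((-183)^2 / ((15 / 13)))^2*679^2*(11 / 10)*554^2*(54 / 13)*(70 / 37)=953122594172742399061656 / 925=1030402804511072863850.44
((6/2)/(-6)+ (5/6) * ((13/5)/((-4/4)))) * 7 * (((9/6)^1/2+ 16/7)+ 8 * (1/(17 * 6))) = -8894/153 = -58.13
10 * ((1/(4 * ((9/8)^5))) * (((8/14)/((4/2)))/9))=163840/3720087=0.04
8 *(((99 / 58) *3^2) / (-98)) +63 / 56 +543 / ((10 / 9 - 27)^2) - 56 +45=-6368374091 / 617157352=-10.32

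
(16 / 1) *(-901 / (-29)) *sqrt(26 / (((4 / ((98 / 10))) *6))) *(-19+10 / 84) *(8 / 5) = -22863776 *sqrt(195) / 6525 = -48931.07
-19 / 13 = -1.46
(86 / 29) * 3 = 258 / 29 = 8.90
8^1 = 8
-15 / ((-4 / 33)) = 495 / 4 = 123.75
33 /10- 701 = -697.70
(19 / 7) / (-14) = -19 / 98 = -0.19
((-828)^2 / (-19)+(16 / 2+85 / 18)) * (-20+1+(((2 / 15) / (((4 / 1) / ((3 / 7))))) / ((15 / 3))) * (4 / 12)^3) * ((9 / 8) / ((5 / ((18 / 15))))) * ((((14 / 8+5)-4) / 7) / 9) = 24364399085279 / 3016440000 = 8077.20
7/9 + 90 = 817/9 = 90.78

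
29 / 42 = 0.69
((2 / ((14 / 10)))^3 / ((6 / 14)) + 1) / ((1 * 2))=1147 / 294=3.90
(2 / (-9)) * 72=-16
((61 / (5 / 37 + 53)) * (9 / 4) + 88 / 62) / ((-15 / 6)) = -975719 / 609460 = -1.60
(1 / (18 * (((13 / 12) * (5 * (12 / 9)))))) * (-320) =-32 / 13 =-2.46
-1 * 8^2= -64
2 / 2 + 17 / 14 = 31 / 14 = 2.21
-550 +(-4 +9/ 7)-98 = -650.71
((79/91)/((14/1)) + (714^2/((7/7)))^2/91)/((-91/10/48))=-873236991048720/57967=-15064381304.00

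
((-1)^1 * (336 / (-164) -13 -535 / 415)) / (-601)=-55598 / 2045203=-0.03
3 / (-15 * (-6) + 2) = 3 / 92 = 0.03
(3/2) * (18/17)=27/17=1.59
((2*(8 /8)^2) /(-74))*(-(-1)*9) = -9 /37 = -0.24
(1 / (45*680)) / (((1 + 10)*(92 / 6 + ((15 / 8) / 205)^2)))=13448 / 69408196275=0.00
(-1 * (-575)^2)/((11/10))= -300568.18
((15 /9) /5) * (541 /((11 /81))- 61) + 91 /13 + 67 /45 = 651452 /495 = 1316.06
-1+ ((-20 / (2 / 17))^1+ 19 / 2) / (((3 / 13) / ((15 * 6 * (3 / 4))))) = -187789 / 4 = -46947.25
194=194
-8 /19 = -0.42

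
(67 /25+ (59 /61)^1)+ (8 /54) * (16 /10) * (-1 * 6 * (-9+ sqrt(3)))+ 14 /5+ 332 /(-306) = 4237706 /233325 - 64 * sqrt(3) /45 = 15.70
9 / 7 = 1.29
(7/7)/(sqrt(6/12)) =sqrt(2) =1.41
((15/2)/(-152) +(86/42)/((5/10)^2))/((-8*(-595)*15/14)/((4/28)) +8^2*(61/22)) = 571703/2519458368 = 0.00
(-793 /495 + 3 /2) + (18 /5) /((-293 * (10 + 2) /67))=-24746 /145035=-0.17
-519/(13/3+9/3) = -1557/22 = -70.77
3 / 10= 0.30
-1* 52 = -52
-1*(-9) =9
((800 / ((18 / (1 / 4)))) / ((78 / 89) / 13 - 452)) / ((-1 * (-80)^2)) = 0.00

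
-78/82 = -0.95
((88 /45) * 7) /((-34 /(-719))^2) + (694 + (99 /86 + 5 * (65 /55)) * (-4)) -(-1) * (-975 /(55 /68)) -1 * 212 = 33032519402 /6151365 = 5369.95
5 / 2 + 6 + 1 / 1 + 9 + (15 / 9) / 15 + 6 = 443 / 18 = 24.61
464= 464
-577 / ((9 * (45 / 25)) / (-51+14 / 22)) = 1598290 / 891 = 1793.82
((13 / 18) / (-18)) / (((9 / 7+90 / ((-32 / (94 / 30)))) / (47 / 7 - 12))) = -0.03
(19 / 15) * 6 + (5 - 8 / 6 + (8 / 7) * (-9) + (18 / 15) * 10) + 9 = 21.98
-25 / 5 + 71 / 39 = -3.18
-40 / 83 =-0.48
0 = 0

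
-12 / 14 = -6 / 7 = -0.86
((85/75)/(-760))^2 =0.00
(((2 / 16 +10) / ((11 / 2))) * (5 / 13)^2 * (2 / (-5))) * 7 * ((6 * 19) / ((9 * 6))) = -5985 / 3718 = -1.61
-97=-97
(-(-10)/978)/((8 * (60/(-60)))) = -5/3912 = -0.00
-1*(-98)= 98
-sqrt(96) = -4 * sqrt(6) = -9.80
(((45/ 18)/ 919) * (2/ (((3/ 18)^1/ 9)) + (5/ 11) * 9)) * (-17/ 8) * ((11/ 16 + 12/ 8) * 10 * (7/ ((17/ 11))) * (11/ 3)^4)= -12285629125/ 1058688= -11604.58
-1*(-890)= 890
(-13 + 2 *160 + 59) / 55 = 366 / 55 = 6.65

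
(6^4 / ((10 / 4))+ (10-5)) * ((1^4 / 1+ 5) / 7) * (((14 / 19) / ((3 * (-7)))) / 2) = -5234 / 665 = -7.87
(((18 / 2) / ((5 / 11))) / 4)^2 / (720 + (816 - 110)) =9801 / 570400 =0.02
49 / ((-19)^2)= 49 / 361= 0.14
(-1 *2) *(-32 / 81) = 64 / 81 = 0.79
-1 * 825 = -825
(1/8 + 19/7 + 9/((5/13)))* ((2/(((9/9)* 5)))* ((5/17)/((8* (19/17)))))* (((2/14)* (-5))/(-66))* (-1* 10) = -12245/327712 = -0.04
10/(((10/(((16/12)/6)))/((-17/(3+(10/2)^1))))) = -17/36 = -0.47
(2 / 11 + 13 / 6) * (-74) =-173.79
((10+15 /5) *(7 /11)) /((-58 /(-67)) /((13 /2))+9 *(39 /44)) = 1.02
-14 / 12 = -7 / 6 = -1.17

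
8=8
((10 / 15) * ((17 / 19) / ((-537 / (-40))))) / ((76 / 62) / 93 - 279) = -1306960 / 8206466757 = -0.00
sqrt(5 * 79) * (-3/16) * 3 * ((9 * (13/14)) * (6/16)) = -3159 * sqrt(395)/1792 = -35.04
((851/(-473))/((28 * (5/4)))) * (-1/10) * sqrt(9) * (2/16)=2553/1324400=0.00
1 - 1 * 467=-466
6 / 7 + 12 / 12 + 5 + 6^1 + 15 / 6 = 215 / 14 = 15.36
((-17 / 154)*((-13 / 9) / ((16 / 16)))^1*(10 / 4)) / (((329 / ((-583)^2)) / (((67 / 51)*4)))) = 2164.09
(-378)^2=142884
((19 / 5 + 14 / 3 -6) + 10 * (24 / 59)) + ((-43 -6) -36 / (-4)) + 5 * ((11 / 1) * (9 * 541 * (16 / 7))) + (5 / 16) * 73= 60670579271 / 99120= 612092.20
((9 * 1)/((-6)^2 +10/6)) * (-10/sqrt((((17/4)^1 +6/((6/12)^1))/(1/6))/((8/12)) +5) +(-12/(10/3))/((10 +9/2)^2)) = -108 * sqrt(5)/1243 -1944/475165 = -0.20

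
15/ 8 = 1.88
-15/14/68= -15/952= -0.02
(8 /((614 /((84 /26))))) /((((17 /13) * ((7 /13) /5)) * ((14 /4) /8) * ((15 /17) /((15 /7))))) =24960 /15043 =1.66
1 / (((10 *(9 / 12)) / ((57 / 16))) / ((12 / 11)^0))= 19 / 40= 0.48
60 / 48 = 5 / 4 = 1.25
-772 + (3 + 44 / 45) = -34561 / 45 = -768.02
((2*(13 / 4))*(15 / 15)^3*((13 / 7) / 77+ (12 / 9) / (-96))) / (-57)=-5161 / 4424112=-0.00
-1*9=-9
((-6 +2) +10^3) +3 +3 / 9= 2998 / 3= 999.33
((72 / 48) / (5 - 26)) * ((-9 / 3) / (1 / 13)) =39 / 14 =2.79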